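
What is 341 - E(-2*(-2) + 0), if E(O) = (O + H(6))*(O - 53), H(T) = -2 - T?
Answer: 145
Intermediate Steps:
E(O) = (-53 + O)*(-8 + O) (E(O) = (O + (-2 - 1*6))*(O - 53) = (O + (-2 - 6))*(-53 + O) = (O - 8)*(-53 + O) = (-8 + O)*(-53 + O) = (-53 + O)*(-8 + O))
341 - E(-2*(-2) + 0) = 341 - (424 + (-2*(-2) + 0)**2 - 61*(-2*(-2) + 0)) = 341 - (424 + (4 + 0)**2 - 61*(4 + 0)) = 341 - (424 + 4**2 - 61*4) = 341 - (424 + 16 - 244) = 341 - 1*196 = 341 - 196 = 145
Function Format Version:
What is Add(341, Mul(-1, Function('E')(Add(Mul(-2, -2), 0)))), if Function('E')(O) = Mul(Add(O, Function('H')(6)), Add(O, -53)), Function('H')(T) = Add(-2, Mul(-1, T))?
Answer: 145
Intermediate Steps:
Function('E')(O) = Mul(Add(-53, O), Add(-8, O)) (Function('E')(O) = Mul(Add(O, Add(-2, Mul(-1, 6))), Add(O, -53)) = Mul(Add(O, Add(-2, -6)), Add(-53, O)) = Mul(Add(O, -8), Add(-53, O)) = Mul(Add(-8, O), Add(-53, O)) = Mul(Add(-53, O), Add(-8, O)))
Add(341, Mul(-1, Function('E')(Add(Mul(-2, -2), 0)))) = Add(341, Mul(-1, Add(424, Pow(Add(Mul(-2, -2), 0), 2), Mul(-61, Add(Mul(-2, -2), 0))))) = Add(341, Mul(-1, Add(424, Pow(Add(4, 0), 2), Mul(-61, Add(4, 0))))) = Add(341, Mul(-1, Add(424, Pow(4, 2), Mul(-61, 4)))) = Add(341, Mul(-1, Add(424, 16, -244))) = Add(341, Mul(-1, 196)) = Add(341, -196) = 145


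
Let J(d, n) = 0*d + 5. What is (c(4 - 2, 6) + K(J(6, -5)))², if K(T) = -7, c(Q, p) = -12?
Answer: 361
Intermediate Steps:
J(d, n) = 5 (J(d, n) = 0 + 5 = 5)
(c(4 - 2, 6) + K(J(6, -5)))² = (-12 - 7)² = (-19)² = 361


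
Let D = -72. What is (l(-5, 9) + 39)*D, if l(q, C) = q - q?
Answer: -2808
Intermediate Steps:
l(q, C) = 0
(l(-5, 9) + 39)*D = (0 + 39)*(-72) = 39*(-72) = -2808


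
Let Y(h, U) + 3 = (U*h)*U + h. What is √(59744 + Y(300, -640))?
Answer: √122940041 ≈ 11088.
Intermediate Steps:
Y(h, U) = -3 + h + h*U² (Y(h, U) = -3 + ((U*h)*U + h) = -3 + (h*U² + h) = -3 + (h + h*U²) = -3 + h + h*U²)
√(59744 + Y(300, -640)) = √(59744 + (-3 + 300 + 300*(-640)²)) = √(59744 + (-3 + 300 + 300*409600)) = √(59744 + (-3 + 300 + 122880000)) = √(59744 + 122880297) = √122940041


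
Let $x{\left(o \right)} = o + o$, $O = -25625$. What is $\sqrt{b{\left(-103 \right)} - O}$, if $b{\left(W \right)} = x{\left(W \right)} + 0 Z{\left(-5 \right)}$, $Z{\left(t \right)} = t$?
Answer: $\sqrt{25419} \approx 159.43$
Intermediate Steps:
$x{\left(o \right)} = 2 o$
$b{\left(W \right)} = 2 W$ ($b{\left(W \right)} = 2 W + 0 \left(-5\right) = 2 W + 0 = 2 W$)
$\sqrt{b{\left(-103 \right)} - O} = \sqrt{2 \left(-103\right) - -25625} = \sqrt{-206 + 25625} = \sqrt{25419}$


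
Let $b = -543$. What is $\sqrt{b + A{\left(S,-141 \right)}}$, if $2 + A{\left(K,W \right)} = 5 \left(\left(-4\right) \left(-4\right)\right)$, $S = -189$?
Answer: $i \sqrt{465} \approx 21.564 i$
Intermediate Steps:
$A{\left(K,W \right)} = 78$ ($A{\left(K,W \right)} = -2 + 5 \left(\left(-4\right) \left(-4\right)\right) = -2 + 5 \cdot 16 = -2 + 80 = 78$)
$\sqrt{b + A{\left(S,-141 \right)}} = \sqrt{-543 + 78} = \sqrt{-465} = i \sqrt{465}$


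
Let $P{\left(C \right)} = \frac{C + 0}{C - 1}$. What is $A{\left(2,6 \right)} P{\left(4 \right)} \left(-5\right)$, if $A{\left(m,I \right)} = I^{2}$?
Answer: $-240$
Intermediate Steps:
$P{\left(C \right)} = \frac{C}{-1 + C}$
$A{\left(2,6 \right)} P{\left(4 \right)} \left(-5\right) = 6^{2} \frac{4}{-1 + 4} \left(-5\right) = 36 \cdot \frac{4}{3} \left(-5\right) = 48 \left(-5\right) = -240$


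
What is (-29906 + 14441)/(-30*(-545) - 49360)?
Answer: 3093/6602 ≈ 0.46849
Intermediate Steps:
(-29906 + 14441)/(-30*(-545) - 49360) = -15465/(16350 - 49360) = -15465/(-33010) = -15465*(-1/33010) = 3093/6602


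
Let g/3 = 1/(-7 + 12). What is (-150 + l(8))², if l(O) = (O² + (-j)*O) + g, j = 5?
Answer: 393129/25 ≈ 15725.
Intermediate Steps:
g = ⅗ (g = 3/(-7 + 12) = 3/5 = 3*(⅕) = ⅗ ≈ 0.60000)
l(O) = ⅗ + O² - 5*O (l(O) = (O² + (-1*5)*O) + ⅗ = (O² - 5*O) + ⅗ = ⅗ + O² - 5*O)
(-150 + l(8))² = (-150 + (⅗ + 8² - 5*8))² = (-150 + (⅗ + 64 - 40))² = (-150 + 123/5)² = (-627/5)² = 393129/25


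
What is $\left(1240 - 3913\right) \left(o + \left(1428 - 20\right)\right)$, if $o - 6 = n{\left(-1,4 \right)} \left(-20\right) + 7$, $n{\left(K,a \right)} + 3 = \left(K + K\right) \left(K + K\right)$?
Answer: $-3744873$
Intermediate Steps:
$n{\left(K,a \right)} = -3 + 4 K^{2}$ ($n{\left(K,a \right)} = -3 + \left(K + K\right) \left(K + K\right) = -3 + 2 K 2 K = -3 + 4 K^{2}$)
$o = -7$ ($o = 6 + \left(\left(-3 + 4 \left(-1\right)^{2}\right) \left(-20\right) + 7\right) = 6 + \left(\left(-3 + 4 \cdot 1\right) \left(-20\right) + 7\right) = 6 + \left(\left(-3 + 4\right) \left(-20\right) + 7\right) = 6 + \left(1 \left(-20\right) + 7\right) = 6 + \left(-20 + 7\right) = 6 - 13 = -7$)
$\left(1240 - 3913\right) \left(o + \left(1428 - 20\right)\right) = \left(1240 - 3913\right) \left(-7 + \left(1428 - 20\right)\right) = - 2673 \left(-7 + 1408\right) = \left(-2673\right) 1401 = -3744873$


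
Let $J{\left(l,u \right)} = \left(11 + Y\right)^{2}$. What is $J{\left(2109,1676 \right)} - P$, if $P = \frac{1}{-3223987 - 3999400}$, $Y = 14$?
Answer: $\frac{4514616876}{7223387} \approx 625.0$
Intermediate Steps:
$J{\left(l,u \right)} = 625$ ($J{\left(l,u \right)} = \left(11 + 14\right)^{2} = 25^{2} = 625$)
$P = - \frac{1}{7223387}$ ($P = \frac{1}{-7223387} = - \frac{1}{7223387} \approx -1.3844 \cdot 10^{-7}$)
$J{\left(2109,1676 \right)} - P = 625 - - \frac{1}{7223387} = 625 + \frac{1}{7223387} = \frac{4514616876}{7223387}$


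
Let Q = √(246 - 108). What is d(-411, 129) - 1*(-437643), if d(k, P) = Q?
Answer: 437643 + √138 ≈ 4.3766e+5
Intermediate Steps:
Q = √138 ≈ 11.747
d(k, P) = √138
d(-411, 129) - 1*(-437643) = √138 - 1*(-437643) = √138 + 437643 = 437643 + √138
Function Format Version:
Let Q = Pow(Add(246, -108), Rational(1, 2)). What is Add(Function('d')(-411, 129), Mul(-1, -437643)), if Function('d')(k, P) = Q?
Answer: Add(437643, Pow(138, Rational(1, 2))) ≈ 4.3766e+5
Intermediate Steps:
Q = Pow(138, Rational(1, 2)) ≈ 11.747
Function('d')(k, P) = Pow(138, Rational(1, 2))
Add(Function('d')(-411, 129), Mul(-1, -437643)) = Add(Pow(138, Rational(1, 2)), Mul(-1, -437643)) = Add(Pow(138, Rational(1, 2)), 437643) = Add(437643, Pow(138, Rational(1, 2)))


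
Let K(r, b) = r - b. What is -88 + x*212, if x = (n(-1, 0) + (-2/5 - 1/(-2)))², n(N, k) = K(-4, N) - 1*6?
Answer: 417613/25 ≈ 16705.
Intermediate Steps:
n(N, k) = -10 - N (n(N, k) = (-4 - N) - 1*6 = (-4 - N) - 6 = -10 - N)
x = 7921/100 (x = ((-10 - 1*(-1)) + (-2/5 - 1/(-2)))² = ((-10 + 1) + (-2*⅕ - 1*(-½)))² = (-9 + (-⅖ + ½))² = (-9 + ⅒)² = (-89/10)² = 7921/100 ≈ 79.210)
-88 + x*212 = -88 + (7921/100)*212 = -88 + 419813/25 = 417613/25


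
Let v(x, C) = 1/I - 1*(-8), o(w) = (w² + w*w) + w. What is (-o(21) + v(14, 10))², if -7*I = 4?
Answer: 12866569/16 ≈ 8.0416e+5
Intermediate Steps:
o(w) = w + 2*w² (o(w) = (w² + w²) + w = 2*w² + w = w + 2*w²)
I = -4/7 (I = -⅐*4 = -4/7 ≈ -0.57143)
v(x, C) = 25/4 (v(x, C) = 1/(-4/7) - 1*(-8) = -7/4 + 8 = 25/4)
(-o(21) + v(14, 10))² = (-21*(1 + 2*21) + 25/4)² = (-21*(1 + 42) + 25/4)² = (-21*43 + 25/4)² = (-1*903 + 25/4)² = (-903 + 25/4)² = (-3587/4)² = 12866569/16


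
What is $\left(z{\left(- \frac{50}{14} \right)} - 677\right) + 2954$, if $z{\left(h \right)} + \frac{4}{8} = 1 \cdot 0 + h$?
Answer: $\frac{31821}{14} \approx 2272.9$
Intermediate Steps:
$z{\left(h \right)} = - \frac{1}{2} + h$ ($z{\left(h \right)} = - \frac{1}{2} + \left(1 \cdot 0 + h\right) = - \frac{1}{2} + \left(0 + h\right) = - \frac{1}{2} + h$)
$\left(z{\left(- \frac{50}{14} \right)} - 677\right) + 2954 = \left(\left(- \frac{1}{2} - \frac{50}{14}\right) - 677\right) + 2954 = \left(\left(- \frac{1}{2} - \frac{25}{7}\right) - 677\right) + 2954 = \left(- \frac{57}{14} - 677\right) + 2954 = - \frac{9535}{14} + 2954 = \frac{31821}{14}$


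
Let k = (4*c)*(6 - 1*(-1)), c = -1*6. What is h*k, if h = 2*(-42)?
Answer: 14112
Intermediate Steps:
c = -6
h = -84
k = -168 (k = (4*(-6))*(6 - 1*(-1)) = -24*(6 + 1) = -24*7 = -168)
h*k = -84*(-168) = 14112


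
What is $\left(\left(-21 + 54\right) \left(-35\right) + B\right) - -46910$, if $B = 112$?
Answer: $45867$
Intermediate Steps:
$\left(\left(-21 + 54\right) \left(-35\right) + B\right) - -46910 = \left(\left(-21 + 54\right) \left(-35\right) + 112\right) - -46910 = \left(33 \left(-35\right) + 112\right) + 46910 = \left(-1155 + 112\right) + 46910 = -1043 + 46910 = 45867$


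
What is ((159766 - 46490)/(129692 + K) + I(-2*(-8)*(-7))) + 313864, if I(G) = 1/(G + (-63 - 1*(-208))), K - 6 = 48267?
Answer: 1843278539153/5872845 ≈ 3.1386e+5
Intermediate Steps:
K = 48273 (K = 6 + 48267 = 48273)
I(G) = 1/(145 + G) (I(G) = 1/(G + (-63 + 208)) = 1/(G + 145) = 1/(145 + G))
((159766 - 46490)/(129692 + K) + I(-2*(-8)*(-7))) + 313864 = ((159766 - 46490)/(129692 + 48273) + 1/(145 - 2*(-8)*(-7))) + 313864 = (113276/177965 + 1/(145 + 16*(-7))) + 313864 = (113276*(1/177965) + 1/(145 - 112)) + 313864 = (113276/177965 + 1/33) + 313864 = 3916073/5872845 + 313864 = 1843278539153/5872845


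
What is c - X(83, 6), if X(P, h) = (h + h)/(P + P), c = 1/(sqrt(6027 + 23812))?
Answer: -6/83 + sqrt(29839)/29839 ≈ -0.066500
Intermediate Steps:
c = sqrt(29839)/29839 (c = 1/(sqrt(29839)) = sqrt(29839)/29839 ≈ 0.0057891)
X(P, h) = h/P (X(P, h) = (2*h)/((2*P)) = (2*h)*(1/(2*P)) = h/P)
c - X(83, 6) = sqrt(29839)/29839 - 6/83 = -6/83 + sqrt(29839)/29839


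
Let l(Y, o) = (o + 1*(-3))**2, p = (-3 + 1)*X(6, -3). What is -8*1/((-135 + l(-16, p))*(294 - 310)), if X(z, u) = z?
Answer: 1/180 ≈ 0.0055556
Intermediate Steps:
p = -12 (p = (-3 + 1)*6 = -2*6 = -12)
l(Y, o) = (-3 + o)**2 (l(Y, o) = (o - 3)**2 = (-3 + o)**2)
-8*1/((-135 + l(-16, p))*(294 - 310)) = -8*1/((-135 + (-3 - 12)**2)*(294 - 310)) = -8*(-1/(16*(-135 + (-15)**2))) = -8*(-1/(16*(-135 + 225))) = -8/(90*(-16)) = -8/(-1440) = -8*(-1/1440) = 1/180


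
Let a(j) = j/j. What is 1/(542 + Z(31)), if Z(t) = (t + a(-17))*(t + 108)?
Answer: 1/4990 ≈ 0.00020040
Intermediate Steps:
a(j) = 1
Z(t) = (1 + t)*(108 + t) (Z(t) = (t + 1)*(t + 108) = (1 + t)*(108 + t))
1/(542 + Z(31)) = 1/(542 + (108 + 31**2 + 109*31)) = 1/(542 + (108 + 961 + 3379)) = 1/(542 + 4448) = 1/4990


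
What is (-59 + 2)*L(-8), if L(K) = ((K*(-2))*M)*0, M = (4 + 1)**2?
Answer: 0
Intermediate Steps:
M = 25 (M = 5**2 = 25)
L(K) = 0 (L(K) = ((K*(-2))*25)*0 = (-2*K*25)*0 = -50*K*0 = 0)
(-59 + 2)*L(-8) = (-59 + 2)*0 = -57*0 = 0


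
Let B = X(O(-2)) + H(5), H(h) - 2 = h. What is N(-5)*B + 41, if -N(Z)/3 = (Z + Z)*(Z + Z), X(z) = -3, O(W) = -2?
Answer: -1159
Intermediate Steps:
H(h) = 2 + h
B = 4 (B = -3 + (2 + 5) = -3 + 7 = 4)
N(Z) = -12*Z² (N(Z) = -3*(Z + Z)*(Z + Z) = -3*2*Z*2*Z = -12*Z²)
N(-5)*B + 41 = -12*(-5)²*4 + 41 = -12*25*4 + 41 = -300*4 + 41 = -1200 + 41 = -1159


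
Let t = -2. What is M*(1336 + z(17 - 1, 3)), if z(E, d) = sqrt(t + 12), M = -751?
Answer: -1003336 - 751*sqrt(10) ≈ -1.0057e+6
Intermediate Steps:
z(E, d) = sqrt(10) (z(E, d) = sqrt(-2 + 12) = sqrt(10))
M*(1336 + z(17 - 1, 3)) = -751*(1336 + sqrt(10)) = -1003336 - 751*sqrt(10)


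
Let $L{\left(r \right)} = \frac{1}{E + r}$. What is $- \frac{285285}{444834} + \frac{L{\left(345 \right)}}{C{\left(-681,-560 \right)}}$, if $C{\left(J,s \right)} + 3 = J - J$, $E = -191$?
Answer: $- \frac{282578}{439131} \approx -0.64349$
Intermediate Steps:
$L{\left(r \right)} = \frac{1}{-191 + r}$
$C{\left(J,s \right)} = -3$ ($C{\left(J,s \right)} = -3 + \left(J - J\right) = -3 + 0 = -3$)
$- \frac{285285}{444834} + \frac{L{\left(345 \right)}}{C{\left(-681,-560 \right)}} = - \frac{285285}{444834} + \frac{1}{\left(-191 + 345\right) \left(-3\right)} = \left(-285285\right) \frac{1}{444834} + \frac{1}{154} \left(- \frac{1}{3}\right) = - \frac{7315}{11406} + \frac{1}{154} \left(- \frac{1}{3}\right) = - \frac{7315}{11406} - \frac{1}{462} = - \frac{282578}{439131}$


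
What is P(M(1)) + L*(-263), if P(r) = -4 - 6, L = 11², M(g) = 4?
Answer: -31833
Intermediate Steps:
L = 121
P(r) = -10
P(M(1)) + L*(-263) = -10 + 121*(-263) = -10 - 31823 = -31833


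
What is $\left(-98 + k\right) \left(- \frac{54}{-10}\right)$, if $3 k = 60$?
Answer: $- \frac{2106}{5} \approx -421.2$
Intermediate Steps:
$k = 20$ ($k = \frac{1}{3} \cdot 60 = 20$)
$\left(-98 + k\right) \left(- \frac{54}{-10}\right) = \left(-98 + 20\right) \left(- \frac{54}{-10}\right) = - 78 \left(\left(-54\right) \left(- \frac{1}{10}\right)\right) = \left(-78\right) \frac{27}{5} = - \frac{2106}{5}$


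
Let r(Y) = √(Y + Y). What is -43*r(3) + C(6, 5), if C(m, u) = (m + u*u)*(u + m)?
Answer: 341 - 43*√6 ≈ 235.67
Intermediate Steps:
C(m, u) = (m + u)*(m + u²) (C(m, u) = (m + u²)*(m + u) = (m + u)*(m + u²))
r(Y) = √2*√Y (r(Y) = √(2*Y) = √2*√Y)
-43*r(3) + C(6, 5) = -43*√2*√3 + (6² + 5³ + 6*5 + 6*5²) = -43*√6 + (36 + 125 + 30 + 6*25) = -43*√6 + (36 + 125 + 30 + 150) = -43*√6 + 341 = 341 - 43*√6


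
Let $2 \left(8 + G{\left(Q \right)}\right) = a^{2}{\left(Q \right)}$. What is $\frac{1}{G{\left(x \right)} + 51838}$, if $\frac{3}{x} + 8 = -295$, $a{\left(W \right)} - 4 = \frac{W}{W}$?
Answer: $\frac{2}{103685} \approx 1.9289 \cdot 10^{-5}$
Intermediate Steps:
$a{\left(W \right)} = 5$ ($a{\left(W \right)} = 4 + \frac{W}{W} = 4 + 1 = 5$)
$x = - \frac{1}{101}$ ($x = \frac{3}{-8 - 295} = \frac{3}{-303} = 3 \left(- \frac{1}{303}\right) = - \frac{1}{101} \approx -0.009901$)
$G{\left(Q \right)} = \frac{9}{2}$ ($G{\left(Q \right)} = -8 + \frac{5^{2}}{2} = -8 + \frac{1}{2} \cdot 25 = -8 + \frac{25}{2} = \frac{9}{2}$)
$\frac{1}{G{\left(x \right)} + 51838} = \frac{1}{\frac{9}{2} + 51838} = \frac{1}{\frac{103685}{2}} = \frac{2}{103685}$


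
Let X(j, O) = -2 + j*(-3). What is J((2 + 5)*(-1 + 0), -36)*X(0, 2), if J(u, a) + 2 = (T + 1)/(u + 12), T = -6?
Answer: 6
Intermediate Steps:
X(j, O) = -2 - 3*j
J(u, a) = -2 - 5/(12 + u) (J(u, a) = -2 + (-6 + 1)/(u + 12) = -2 - 5/(12 + u))
J((2 + 5)*(-1 + 0), -36)*X(0, 2) = ((-29 - 2*(2 + 5)*(-1 + 0))/(12 + (2 + 5)*(-1 + 0)))*(-2 - 3*0) = ((-29 - 14*(-1))/(12 + 7*(-1)))*(-2 + 0) = ((-29 - 2*(-7))/(12 - 7))*(-2) = ((-29 + 14)/5)*(-2) = ((⅕)*(-15))*(-2) = -3*(-2) = 6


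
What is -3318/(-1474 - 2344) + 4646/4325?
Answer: 16044389/8256425 ≈ 1.9433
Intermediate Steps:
-3318/(-1474 - 2344) + 4646/4325 = -3318/(-3818) + 4646*(1/4325) = -3318*(-1/3818) + 4646/4325 = 1659/1909 + 4646/4325 = 16044389/8256425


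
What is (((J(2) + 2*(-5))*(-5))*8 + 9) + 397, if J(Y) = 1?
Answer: 766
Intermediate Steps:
(((J(2) + 2*(-5))*(-5))*8 + 9) + 397 = (((1 + 2*(-5))*(-5))*8 + 9) + 397 = (((1 - 10)*(-5))*8 + 9) + 397 = (-9*(-5)*8 + 9) + 397 = (45*8 + 9) + 397 = (360 + 9) + 397 = 369 + 397 = 766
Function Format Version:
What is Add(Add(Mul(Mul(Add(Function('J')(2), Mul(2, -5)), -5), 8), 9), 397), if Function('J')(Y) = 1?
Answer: 766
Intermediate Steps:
Add(Add(Mul(Mul(Add(Function('J')(2), Mul(2, -5)), -5), 8), 9), 397) = Add(Add(Mul(Mul(Add(1, Mul(2, -5)), -5), 8), 9), 397) = Add(Add(Mul(Mul(Add(1, -10), -5), 8), 9), 397) = Add(Add(Mul(Mul(-9, -5), 8), 9), 397) = Add(Add(Mul(45, 8), 9), 397) = Add(Add(360, 9), 397) = Add(369, 397) = 766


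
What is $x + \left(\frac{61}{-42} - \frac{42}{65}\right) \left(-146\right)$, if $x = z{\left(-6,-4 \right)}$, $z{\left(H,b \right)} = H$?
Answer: $\frac{410027}{1365} \approx 300.39$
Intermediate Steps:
$x = -6$
$x + \left(\frac{61}{-42} - \frac{42}{65}\right) \left(-146\right) = -6 + \left(\frac{61}{-42} - \frac{42}{65}\right) \left(-146\right) = -6 + \left(61 \left(- \frac{1}{42}\right) - \frac{42}{65}\right) \left(-146\right) = -6 + \left(- \frac{61}{42} - \frac{42}{65}\right) \left(-146\right) = -6 - - \frac{418217}{1365} = -6 + \frac{418217}{1365} = \frac{410027}{1365}$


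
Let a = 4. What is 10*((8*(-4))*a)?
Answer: -1280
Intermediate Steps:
10*((8*(-4))*a) = 10*((8*(-4))*4) = 10*(-32*4) = 10*(-128) = -1280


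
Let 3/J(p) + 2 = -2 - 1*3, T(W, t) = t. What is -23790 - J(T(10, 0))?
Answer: -166527/7 ≈ -23790.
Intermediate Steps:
J(p) = -3/7 (J(p) = 3/(-2 + (-2 - 1*3)) = 3/(-2 + (-2 - 3)) = 3/(-2 - 5) = 3/(-7) = 3*(-1/7) = -3/7)
-23790 - J(T(10, 0)) = -23790 - 1*(-3/7) = -23790 + 3/7 = -166527/7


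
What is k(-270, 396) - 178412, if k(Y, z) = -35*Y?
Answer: -168962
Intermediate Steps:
k(-270, 396) - 178412 = -35*(-270) - 178412 = 9450 - 178412 = -168962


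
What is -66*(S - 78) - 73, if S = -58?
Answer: 8903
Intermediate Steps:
-66*(S - 78) - 73 = -66*(-58 - 78) - 73 = -66*(-136) - 73 = 8976 - 73 = 8903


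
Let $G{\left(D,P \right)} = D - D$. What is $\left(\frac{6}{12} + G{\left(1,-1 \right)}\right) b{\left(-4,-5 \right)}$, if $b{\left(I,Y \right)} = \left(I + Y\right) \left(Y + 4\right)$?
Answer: $\frac{9}{2} \approx 4.5$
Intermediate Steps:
$G{\left(D,P \right)} = 0$
$b{\left(I,Y \right)} = \left(4 + Y\right) \left(I + Y\right)$ ($b{\left(I,Y \right)} = \left(I + Y\right) \left(4 + Y\right) = \left(4 + Y\right) \left(I + Y\right)$)
$\left(\frac{6}{12} + G{\left(1,-1 \right)}\right) b{\left(-4,-5 \right)} = \left(\frac{6}{12} + 0\right) \left(\left(-5\right)^{2} + 4 \left(-4\right) + 4 \left(-5\right) - -20\right) = \left(6 \cdot \frac{1}{12} + 0\right) \left(25 - 16 - 20 + 20\right) = \left(\frac{1}{2} + 0\right) 9 = \frac{1}{2} \cdot 9 = \frac{9}{2}$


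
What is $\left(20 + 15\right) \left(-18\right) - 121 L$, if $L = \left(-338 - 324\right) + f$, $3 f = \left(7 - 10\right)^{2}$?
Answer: $79109$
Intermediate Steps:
$f = 3$ ($f = \frac{\left(7 - 10\right)^{2}}{3} = \frac{\left(-3\right)^{2}}{3} = \frac{1}{3} \cdot 9 = 3$)
$L = -659$ ($L = \left(-338 - 324\right) + 3 = -662 + 3 = -659$)
$\left(20 + 15\right) \left(-18\right) - 121 L = \left(20 + 15\right) \left(-18\right) - -79739 = 35 \left(-18\right) + 79739 = -630 + 79739 = 79109$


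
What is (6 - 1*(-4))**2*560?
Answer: 56000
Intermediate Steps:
(6 - 1*(-4))**2*560 = (6 + 4)**2*560 = 10**2*560 = 100*560 = 56000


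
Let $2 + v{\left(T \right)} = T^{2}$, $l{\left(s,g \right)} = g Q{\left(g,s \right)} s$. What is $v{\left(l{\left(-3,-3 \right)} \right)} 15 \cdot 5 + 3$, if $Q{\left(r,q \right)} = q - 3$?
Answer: $218553$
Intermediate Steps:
$Q{\left(r,q \right)} = -3 + q$ ($Q{\left(r,q \right)} = q - 3 = -3 + q$)
$l{\left(s,g \right)} = g s \left(-3 + s\right)$ ($l{\left(s,g \right)} = g \left(-3 + s\right) s = g s \left(-3 + s\right)$)
$v{\left(T \right)} = -2 + T^{2}$
$v{\left(l{\left(-3,-3 \right)} \right)} 15 \cdot 5 + 3 = \left(-2 + \left(\left(-3\right) \left(-3\right) \left(-3 - 3\right)\right)^{2}\right) 15 \cdot 5 + 3 = \left(-2 + \left(\left(-3\right) \left(-3\right) \left(-6\right)\right)^{2}\right) 75 + 3 = \left(-2 + \left(-54\right)^{2}\right) 75 + 3 = \left(-2 + 2916\right) 75 + 3 = 2914 \cdot 75 + 3 = 218550 + 3 = 218553$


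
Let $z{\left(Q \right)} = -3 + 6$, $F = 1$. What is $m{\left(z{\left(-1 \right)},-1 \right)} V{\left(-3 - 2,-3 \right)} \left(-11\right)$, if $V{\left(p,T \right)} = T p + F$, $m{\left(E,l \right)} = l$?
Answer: $176$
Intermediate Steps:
$z{\left(Q \right)} = 3$
$V{\left(p,T \right)} = 1 + T p$ ($V{\left(p,T \right)} = T p + 1 = 1 + T p$)
$m{\left(z{\left(-1 \right)},-1 \right)} V{\left(-3 - 2,-3 \right)} \left(-11\right) = - (1 - 3 \left(-3 - 2\right)) \left(-11\right) = - (1 - -15) \left(-11\right) = - (1 + 15) \left(-11\right) = \left(-1\right) 16 \left(-11\right) = \left(-16\right) \left(-11\right) = 176$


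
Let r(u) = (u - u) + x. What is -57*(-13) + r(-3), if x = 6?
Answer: 747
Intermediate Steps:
r(u) = 6 (r(u) = (u - u) + 6 = 0 + 6 = 6)
-57*(-13) + r(-3) = -57*(-13) + 6 = 741 + 6 = 747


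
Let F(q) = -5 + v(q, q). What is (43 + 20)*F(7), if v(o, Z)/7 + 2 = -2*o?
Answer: -7371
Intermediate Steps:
v(o, Z) = -14 - 14*o (v(o, Z) = -14 + 7*(-2*o) = -14 - 14*o)
F(q) = -19 - 14*q (F(q) = -5 + (-14 - 14*q) = -19 - 14*q)
(43 + 20)*F(7) = (43 + 20)*(-19 - 14*7) = 63*(-19 - 98) = 63*(-117) = -7371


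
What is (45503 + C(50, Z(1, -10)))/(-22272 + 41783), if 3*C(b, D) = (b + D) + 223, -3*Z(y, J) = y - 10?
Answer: 45595/19511 ≈ 2.3369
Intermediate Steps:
Z(y, J) = 10/3 - y/3 (Z(y, J) = -(y - 10)/3 = -(-10 + y)/3 = 10/3 - y/3)
C(b, D) = 223/3 + D/3 + b/3 (C(b, D) = ((b + D) + 223)/3 = ((D + b) + 223)/3 = (223 + D + b)/3 = 223/3 + D/3 + b/3)
(45503 + C(50, Z(1, -10)))/(-22272 + 41783) = (45503 + (223/3 + (10/3 - 1/3*1)/3 + (1/3)*50))/(-22272 + 41783) = (45503 + (223/3 + (10/3 - 1/3)/3 + 50/3))/19511 = (45503 + (223/3 + (1/3)*3 + 50/3))*(1/19511) = (45503 + (223/3 + 1 + 50/3))*(1/19511) = (45503 + 92)*(1/19511) = 45595*(1/19511) = 45595/19511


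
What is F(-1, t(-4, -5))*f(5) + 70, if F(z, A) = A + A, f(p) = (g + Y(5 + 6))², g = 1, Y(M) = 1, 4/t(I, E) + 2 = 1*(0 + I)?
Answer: 194/3 ≈ 64.667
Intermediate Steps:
t(I, E) = 4/(-2 + I) (t(I, E) = 4/(-2 + 1*(0 + I)) = 4/(-2 + 1*I) = 4/(-2 + I))
f(p) = 4 (f(p) = (1 + 1)² = 2² = 4)
F(z, A) = 2*A
F(-1, t(-4, -5))*f(5) + 70 = (2*(4/(-2 - 4)))*4 + 70 = (2*(4/(-6)))*4 + 70 = (2*(4*(-⅙)))*4 + 70 = (2*(-⅔))*4 + 70 = -4/3*4 + 70 = -16/3 + 70 = 194/3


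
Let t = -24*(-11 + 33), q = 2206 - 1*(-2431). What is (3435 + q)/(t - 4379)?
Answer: -8072/4907 ≈ -1.6450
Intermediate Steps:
q = 4637 (q = 2206 + 2431 = 4637)
t = -528 (t = -24*22 = -528)
(3435 + q)/(t - 4379) = (3435 + 4637)/(-528 - 4379) = 8072/(-4907) = 8072*(-1/4907) = -8072/4907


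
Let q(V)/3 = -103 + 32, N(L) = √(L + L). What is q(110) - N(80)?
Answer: -213 - 4*√10 ≈ -225.65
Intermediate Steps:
N(L) = √2*√L (N(L) = √(2*L) = √2*√L)
q(V) = -213 (q(V) = 3*(-103 + 32) = 3*(-71) = -213)
q(110) - N(80) = -213 - √2*√80 = -213 - √2*4*√5 = -213 - 4*√10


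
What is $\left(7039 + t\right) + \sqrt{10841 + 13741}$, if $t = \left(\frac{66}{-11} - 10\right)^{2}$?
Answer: $7295 + \sqrt{24582} \approx 7451.8$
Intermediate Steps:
$t = 256$ ($t = \left(66 \left(- \frac{1}{11}\right) - 10\right)^{2} = \left(-6 - 10\right)^{2} = \left(-16\right)^{2} = 256$)
$\left(7039 + t\right) + \sqrt{10841 + 13741} = \left(7039 + 256\right) + \sqrt{10841 + 13741} = 7295 + \sqrt{24582}$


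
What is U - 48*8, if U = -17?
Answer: -401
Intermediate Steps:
U - 48*8 = -17 - 48*8 = -17 - 384 = -401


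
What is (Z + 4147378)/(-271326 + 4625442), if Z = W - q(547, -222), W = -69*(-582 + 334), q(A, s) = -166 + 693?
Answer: 4163963/4354116 ≈ 0.95633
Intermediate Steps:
q(A, s) = 527
W = 17112 (W = -69*(-248) = 17112)
Z = 16585 (Z = 17112 - 1*527 = 17112 - 527 = 16585)
(Z + 4147378)/(-271326 + 4625442) = (16585 + 4147378)/(-271326 + 4625442) = 4163963/4354116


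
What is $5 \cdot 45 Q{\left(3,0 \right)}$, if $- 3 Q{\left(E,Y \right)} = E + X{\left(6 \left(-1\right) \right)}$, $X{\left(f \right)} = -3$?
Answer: $0$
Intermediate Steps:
$Q{\left(E,Y \right)} = 1 - \frac{E}{3}$ ($Q{\left(E,Y \right)} = - \frac{E - 3}{3} = - \frac{-3 + E}{3} = 1 - \frac{E}{3}$)
$5 \cdot 45 Q{\left(3,0 \right)} = 5 \cdot 45 \left(1 - 1\right) = 225 \left(1 - 1\right) = 225 \cdot 0 = 0$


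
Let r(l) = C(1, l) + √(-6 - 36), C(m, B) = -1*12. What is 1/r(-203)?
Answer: -2/31 - I*√42/186 ≈ -0.064516 - 0.034843*I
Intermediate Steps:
C(m, B) = -12
r(l) = -12 + I*√42 (r(l) = -12 + √(-6 - 36) = -12 + √(-42) = -12 + I*√42)
1/r(-203) = 1/(-12 + I*√42)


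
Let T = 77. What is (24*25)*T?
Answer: 46200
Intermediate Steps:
(24*25)*T = (24*25)*77 = 600*77 = 46200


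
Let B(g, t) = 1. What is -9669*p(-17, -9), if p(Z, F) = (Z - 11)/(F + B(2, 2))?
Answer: -67683/2 ≈ -33842.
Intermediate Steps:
p(Z, F) = (-11 + Z)/(1 + F) (p(Z, F) = (Z - 11)/(F + 1) = (-11 + Z)/(1 + F))
-9669*p(-17, -9) = -9669*(-11 - 17)/(1 - 9) = -9669*(-28)/(-8) = -(-9669)*(-28)/8 = -9669*7/2 = -67683/2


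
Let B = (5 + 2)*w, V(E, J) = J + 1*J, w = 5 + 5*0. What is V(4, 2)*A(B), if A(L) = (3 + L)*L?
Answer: 5320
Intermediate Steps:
w = 5 (w = 5 + 0 = 5)
V(E, J) = 2*J (V(E, J) = J + J = 2*J)
B = 35 (B = (5 + 2)*5 = 7*5 = 35)
A(L) = L*(3 + L)
V(4, 2)*A(B) = (2*2)*(35*(3 + 35)) = 4*(35*38) = 4*1330 = 5320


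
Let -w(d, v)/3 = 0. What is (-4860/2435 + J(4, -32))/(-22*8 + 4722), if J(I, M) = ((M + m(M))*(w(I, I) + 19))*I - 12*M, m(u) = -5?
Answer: -591704/1106951 ≈ -0.53453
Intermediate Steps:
w(d, v) = 0 (w(d, v) = -3*0 = 0)
J(I, M) = -12*M + I*(-95 + 19*M) (J(I, M) = ((M - 5)*(0 + 19))*I - 12*M = ((-5 + M)*19)*I - 12*M = (-95 + 19*M)*I - 12*M = I*(-95 + 19*M) - 12*M = -12*M + I*(-95 + 19*M))
(-4860/2435 + J(4, -32))/(-22*8 + 4722) = (-4860/2435 + (-95*4 - 12*(-32) + 19*4*(-32)))/(-22*8 + 4722) = (-4860*1/2435 + (-380 + 384 - 2432))/(-176 + 4722) = (-972/487 - 2428)/4546 = -1183408/487*1/4546 = -591704/1106951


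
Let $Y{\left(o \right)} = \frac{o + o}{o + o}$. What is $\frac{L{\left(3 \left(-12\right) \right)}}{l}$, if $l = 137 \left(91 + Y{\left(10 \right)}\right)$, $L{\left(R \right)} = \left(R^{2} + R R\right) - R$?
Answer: $\frac{657}{3151} \approx 0.20851$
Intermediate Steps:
$Y{\left(o \right)} = 1$ ($Y{\left(o \right)} = \frac{2 o}{2 o} = 2 o \frac{1}{2 o} = 1$)
$L{\left(R \right)} = - R + 2 R^{2}$ ($L{\left(R \right)} = \left(R^{2} + R^{2}\right) - R = 2 R^{2} - R = - R + 2 R^{2}$)
$l = 12604$ ($l = 137 \left(91 + 1\right) = 137 \cdot 92 = 12604$)
$\frac{L{\left(3 \left(-12\right) \right)}}{l} = \frac{3 \left(-12\right) \left(-1 + 2 \cdot 3 \left(-12\right)\right)}{12604} = - 36 \left(-1 + 2 \left(-36\right)\right) \frac{1}{12604} = - 36 \left(-1 - 72\right) \frac{1}{12604} = \left(-36\right) \left(-73\right) \frac{1}{12604} = 2628 \cdot \frac{1}{12604} = \frac{657}{3151}$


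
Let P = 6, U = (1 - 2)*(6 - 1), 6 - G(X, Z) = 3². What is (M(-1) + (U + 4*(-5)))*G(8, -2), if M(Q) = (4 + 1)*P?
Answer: -15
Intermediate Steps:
G(X, Z) = -3 (G(X, Z) = 6 - 1*3² = 6 - 1*9 = 6 - 9 = -3)
U = -5 (U = -1*5 = -5)
M(Q) = 30 (M(Q) = (4 + 1)*6 = 5*6 = 30)
(M(-1) + (U + 4*(-5)))*G(8, -2) = (30 + (-5 + 4*(-5)))*(-3) = (30 + (-5 - 20))*(-3) = (30 - 25)*(-3) = 5*(-3) = -15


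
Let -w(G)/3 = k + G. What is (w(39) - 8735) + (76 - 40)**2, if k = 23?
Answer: -7625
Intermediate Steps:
w(G) = -69 - 3*G (w(G) = -3*(23 + G) = -69 - 3*G)
(w(39) - 8735) + (76 - 40)**2 = ((-69 - 3*39) - 8735) + (76 - 40)**2 = ((-69 - 117) - 8735) + 36**2 = (-186 - 8735) + 1296 = -8921 + 1296 = -7625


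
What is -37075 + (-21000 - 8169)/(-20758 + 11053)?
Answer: -119927902/3235 ≈ -37072.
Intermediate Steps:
-37075 + (-21000 - 8169)/(-20758 + 11053) = -37075 - 29169/(-9705) = -37075 - 29169*(-1/9705) = -37075 + 9723/3235 = -119927902/3235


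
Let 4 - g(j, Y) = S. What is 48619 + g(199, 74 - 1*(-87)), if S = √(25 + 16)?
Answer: 48623 - √41 ≈ 48617.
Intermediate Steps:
S = √41 ≈ 6.4031
g(j, Y) = 4 - √41
48619 + g(199, 74 - 1*(-87)) = 48619 + (4 - √41) = 48623 - √41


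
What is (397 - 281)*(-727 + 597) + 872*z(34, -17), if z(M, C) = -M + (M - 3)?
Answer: -17696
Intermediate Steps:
z(M, C) = -3 (z(M, C) = -M + (-3 + M) = -3)
(397 - 281)*(-727 + 597) + 872*z(34, -17) = (397 - 281)*(-727 + 597) + 872*(-3) = 116*(-130) - 2616 = -15080 - 2616 = -17696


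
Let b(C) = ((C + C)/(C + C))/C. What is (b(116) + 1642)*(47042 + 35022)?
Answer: 3907744068/29 ≈ 1.3475e+8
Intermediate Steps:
b(C) = 1/C (b(C) = ((2*C)/((2*C)))/C = ((2*C)*(1/(2*C)))/C = 1/C)
(b(116) + 1642)*(47042 + 35022) = (1/116 + 1642)*(47042 + 35022) = (1/116 + 1642)*82064 = (190473/116)*82064 = 3907744068/29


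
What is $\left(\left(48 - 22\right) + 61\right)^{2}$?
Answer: $7569$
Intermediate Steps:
$\left(\left(48 - 22\right) + 61\right)^{2} = \left(26 + 61\right)^{2} = 87^{2} = 7569$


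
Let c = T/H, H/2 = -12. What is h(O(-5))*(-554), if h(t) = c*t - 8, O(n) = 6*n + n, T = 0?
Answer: 4432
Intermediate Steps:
H = -24 (H = 2*(-12) = -24)
c = 0 (c = 0/(-24) = 0*(-1/24) = 0)
O(n) = 7*n
h(t) = -8 (h(t) = 0*t - 8 = 0 - 8 = -8)
h(O(-5))*(-554) = -8*(-554) = 4432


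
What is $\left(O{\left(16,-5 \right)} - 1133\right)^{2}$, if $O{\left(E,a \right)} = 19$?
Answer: $1240996$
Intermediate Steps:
$\left(O{\left(16,-5 \right)} - 1133\right)^{2} = \left(19 - 1133\right)^{2} = \left(-1114\right)^{2} = 1240996$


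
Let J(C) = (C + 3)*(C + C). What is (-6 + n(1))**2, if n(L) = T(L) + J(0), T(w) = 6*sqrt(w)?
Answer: 0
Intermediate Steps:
J(C) = 2*C*(3 + C) (J(C) = (3 + C)*(2*C) = 2*C*(3 + C))
n(L) = 6*sqrt(L) (n(L) = 6*sqrt(L) + 2*0*(3 + 0) = 6*sqrt(L) + 2*0*3 = 6*sqrt(L) + 0 = 6*sqrt(L))
(-6 + n(1))**2 = (-6 + 6*sqrt(1))**2 = (-6 + 6*1)**2 = (-6 + 6)**2 = 0**2 = 0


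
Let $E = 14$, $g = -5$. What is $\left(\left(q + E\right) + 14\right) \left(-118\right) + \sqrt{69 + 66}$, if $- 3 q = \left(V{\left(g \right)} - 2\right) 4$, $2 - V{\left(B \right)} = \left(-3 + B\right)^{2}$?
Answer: $- \frac{40120}{3} + 3 \sqrt{15} \approx -13362.0$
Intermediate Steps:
$V{\left(B \right)} = 2 - \left(-3 + B\right)^{2}$
$q = \frac{256}{3}$ ($q = - \frac{\left(\left(2 - \left(-3 - 5\right)^{2}\right) - 2\right) 4}{3} = - \frac{\left(\left(2 - \left(-8\right)^{2}\right) - 2\right) 4}{3} = - \frac{\left(\left(2 - 64\right) - 2\right) 4}{3} = - \frac{\left(-62 - 2\right) 4}{3} = - \frac{\left(-64\right) 4}{3} = \left(- \frac{1}{3}\right) \left(-256\right) = \frac{256}{3} \approx 85.333$)
$\left(\left(q + E\right) + 14\right) \left(-118\right) + \sqrt{69 + 66} = \left(\left(\frac{256}{3} + 14\right) + 14\right) \left(-118\right) + \sqrt{69 + 66} = \left(\frac{298}{3} + 14\right) \left(-118\right) + \sqrt{135} = \frac{340}{3} \left(-118\right) + 3 \sqrt{15} = - \frac{40120}{3} + 3 \sqrt{15}$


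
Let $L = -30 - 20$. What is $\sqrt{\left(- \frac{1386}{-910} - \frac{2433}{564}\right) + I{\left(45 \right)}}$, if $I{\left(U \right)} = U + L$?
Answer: $\frac{i \sqrt{290845165}}{6110} \approx 2.7912 i$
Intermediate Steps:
$L = -50$ ($L = -30 - 20 = -50$)
$I{\left(U \right)} = -50 + U$ ($I{\left(U \right)} = U - 50 = -50 + U$)
$\sqrt{\left(- \frac{1386}{-910} - \frac{2433}{564}\right) + I{\left(45 \right)}} = \sqrt{\left(- \frac{1386}{-910} - \frac{2433}{564}\right) + \left(-50 + 45\right)} = \sqrt{\left(\left(-1386\right) \left(- \frac{1}{910}\right) - \frac{811}{188}\right) - 5} = \sqrt{\left(\frac{99}{65} - \frac{811}{188}\right) - 5} = \sqrt{- \frac{34103}{12220} - 5} = \sqrt{- \frac{95203}{12220}} = \frac{i \sqrt{290845165}}{6110}$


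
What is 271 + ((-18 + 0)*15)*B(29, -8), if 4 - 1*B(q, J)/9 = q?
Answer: 61021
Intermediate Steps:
B(q, J) = 36 - 9*q
271 + ((-18 + 0)*15)*B(29, -8) = 271 + ((-18 + 0)*15)*(36 - 9*29) = 271 + (-18*15)*(36 - 261) = 271 - 270*(-225) = 271 + 60750 = 61021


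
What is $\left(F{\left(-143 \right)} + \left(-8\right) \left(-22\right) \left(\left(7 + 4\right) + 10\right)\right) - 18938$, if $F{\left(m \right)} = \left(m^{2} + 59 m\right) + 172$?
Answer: $-3058$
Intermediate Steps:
$F{\left(m \right)} = 172 + m^{2} + 59 m$
$\left(F{\left(-143 \right)} + \left(-8\right) \left(-22\right) \left(\left(7 + 4\right) + 10\right)\right) - 18938 = \left(\left(172 + \left(-143\right)^{2} + 59 \left(-143\right)\right) + \left(-8\right) \left(-22\right) \left(\left(7 + 4\right) + 10\right)\right) - 18938 = \left(\left(172 + 20449 - 8437\right) + 176 \left(11 + 10\right)\right) - 18938 = \left(12184 + 176 \cdot 21\right) - 18938 = \left(12184 + 3696\right) - 18938 = 15880 - 18938 = -3058$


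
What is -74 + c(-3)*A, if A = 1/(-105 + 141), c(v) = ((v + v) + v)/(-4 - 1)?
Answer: -1479/20 ≈ -73.950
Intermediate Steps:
c(v) = -3*v/5 (c(v) = (2*v + v)/(-5) = (3*v)*(-1/5) = -3*v/5)
A = 1/36 ≈ 0.027778
-74 + c(-3)*A = -74 - 3/5*(-3)*(1/36) = -74 + (9/5)*(1/36) = -74 + 1/20 = -1479/20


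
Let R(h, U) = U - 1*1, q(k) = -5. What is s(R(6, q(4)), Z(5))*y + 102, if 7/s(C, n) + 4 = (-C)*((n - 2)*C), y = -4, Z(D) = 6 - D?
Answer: 809/8 ≈ 101.13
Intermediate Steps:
R(h, U) = -1 + U (R(h, U) = U - 1 = -1 + U)
s(C, n) = 7/(-4 - C**2*(-2 + n)) (s(C, n) = 7/(-4 + (-C)*((n - 2)*C)) = 7/(-4 + (-C)*((-2 + n)*C)) = 7/(-4 + (-C)*(C*(-2 + n))) = 7/(-4 - C**2*(-2 + n)))
s(R(6, q(4)), Z(5))*y + 102 = -7/(4 - 2*(-1 - 5)**2 + (6 - 1*5)*(-1 - 5)**2)*(-4) + 102 = -7/(4 - 2*(-6)**2 + (6 - 5)*(-6)**2)*(-4) + 102 = -7/(4 - 2*36 + 1*36)*(-4) + 102 = -7/(4 - 72 + 36)*(-4) + 102 = -7/(-32)*(-4) + 102 = -7*(-1/32)*(-4) + 102 = (7/32)*(-4) + 102 = -7/8 + 102 = 809/8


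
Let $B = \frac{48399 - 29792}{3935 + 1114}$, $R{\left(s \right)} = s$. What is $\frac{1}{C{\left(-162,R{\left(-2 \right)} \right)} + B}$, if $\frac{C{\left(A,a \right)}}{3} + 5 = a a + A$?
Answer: $- \frac{5049}{2450354} \approx -0.0020605$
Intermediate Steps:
$C{\left(A,a \right)} = -15 + 3 A + 3 a^{2}$ ($C{\left(A,a \right)} = -15 + 3 \left(a a + A\right) = -15 + 3 \left(a^{2} + A\right) = -15 + 3 \left(A + a^{2}\right) = -15 + \left(3 A + 3 a^{2}\right) = -15 + 3 A + 3 a^{2}$)
$B = \frac{18607}{5049} \approx 3.6853$
$\frac{1}{C{\left(-162,R{\left(-2 \right)} \right)} + B} = \frac{1}{\left(-15 + 3 \left(-162\right) + 3 \left(-2\right)^{2}\right) + \frac{18607}{5049}} = \frac{1}{\left(-15 - 486 + 3 \cdot 4\right) + \frac{18607}{5049}} = \frac{1}{\left(-15 - 486 + 12\right) + \frac{18607}{5049}} = \frac{1}{-489 + \frac{18607}{5049}} = \frac{1}{- \frac{2450354}{5049}} = - \frac{5049}{2450354}$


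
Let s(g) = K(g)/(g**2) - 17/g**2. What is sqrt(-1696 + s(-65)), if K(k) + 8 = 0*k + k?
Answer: I*sqrt(7165690)/65 ≈ 41.183*I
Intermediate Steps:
K(k) = -8 + k (K(k) = -8 + (0*k + k) = -8 + (0 + k) = -8 + k)
s(g) = -17/g**2 + (-8 + g)/g**2 (s(g) = (-8 + g)/(g**2) - 17/g**2 = (-8 + g)/g**2 - 17/g**2 = -17/g**2 + (-8 + g)/g**2)
sqrt(-1696 + s(-65)) = sqrt(-1696 + (-25 - 65)/(-65)**2) = sqrt(-1696 + (1/4225)*(-90)) = sqrt(-1696 - 18/845) = sqrt(-1433138/845) = I*sqrt(7165690)/65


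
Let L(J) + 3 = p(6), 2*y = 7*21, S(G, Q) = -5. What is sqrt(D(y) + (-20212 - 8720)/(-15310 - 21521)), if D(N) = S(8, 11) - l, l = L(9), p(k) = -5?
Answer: 65*sqrt(135047)/12277 ≈ 1.9456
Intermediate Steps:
y = 147/2 (y = (7*21)/2 = (1/2)*147 = 147/2 ≈ 73.500)
L(J) = -8 (L(J) = -3 - 5 = -8)
l = -8
D(N) = 3 (D(N) = -5 - 1*(-8) = -5 + 8 = 3)
sqrt(D(y) + (-20212 - 8720)/(-15310 - 21521)) = sqrt(3 + (-20212 - 8720)/(-15310 - 21521)) = sqrt(3 - 28932/(-36831)) = sqrt(3 - 28932*(-1/36831)) = sqrt(3 + 9644/12277) = sqrt(46475/12277) = 65*sqrt(135047)/12277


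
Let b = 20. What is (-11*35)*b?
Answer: -7700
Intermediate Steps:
(-11*35)*b = -11*35*20 = -385*20 = -7700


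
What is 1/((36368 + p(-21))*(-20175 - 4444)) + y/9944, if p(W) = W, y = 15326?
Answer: 6857057709787/4449078814796 ≈ 1.5412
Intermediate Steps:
1/((36368 + p(-21))*(-20175 - 4444)) + y/9944 = 1/((36368 - 21)*(-20175 - 4444)) + 15326/9944 = 1/(36347*(-24619)) + 15326*(1/9944) = (1/36347)*(-1/24619) + 7663/4972 = -1/894826793 + 7663/4972 = 6857057709787/4449078814796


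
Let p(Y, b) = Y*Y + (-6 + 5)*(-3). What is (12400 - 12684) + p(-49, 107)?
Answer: 2120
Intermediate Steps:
p(Y, b) = 3 + Y**2 (p(Y, b) = Y**2 - 1*(-3) = Y**2 + 3 = 3 + Y**2)
(12400 - 12684) + p(-49, 107) = (12400 - 12684) + (3 + (-49)**2) = -284 + (3 + 2401) = -284 + 2404 = 2120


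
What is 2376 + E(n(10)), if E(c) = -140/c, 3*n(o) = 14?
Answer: 2346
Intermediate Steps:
n(o) = 14/3 (n(o) = (⅓)*14 = 14/3)
2376 + E(n(10)) = 2376 - 140/14/3 = 2376 - 140*3/14 = 2376 - 30 = 2346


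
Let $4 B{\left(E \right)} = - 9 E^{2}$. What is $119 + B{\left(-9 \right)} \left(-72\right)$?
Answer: $13241$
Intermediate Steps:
$B{\left(E \right)} = - \frac{9 E^{2}}{4}$ ($B{\left(E \right)} = \frac{\left(-9\right) E^{2}}{4} = - \frac{9 E^{2}}{4}$)
$119 + B{\left(-9 \right)} \left(-72\right) = 119 + - \frac{9 \left(-9\right)^{2}}{4} \left(-72\right) = 119 + \left(- \frac{9}{4}\right) 81 \left(-72\right) = 119 - -13122 = 119 + 13122 = 13241$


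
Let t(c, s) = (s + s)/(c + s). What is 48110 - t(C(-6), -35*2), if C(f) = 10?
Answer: 144323/3 ≈ 48108.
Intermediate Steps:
t(c, s) = 2*s/(c + s) (t(c, s) = (2*s)/(c + s) = 2*s/(c + s))
48110 - t(C(-6), -35*2) = 48110 - 2*(-35*2)/(10 - 35*2) = 48110 - 2*(-70)/(10 - 70) = 48110 - 2*(-70)/(-60) = 48110 - 2*(-70)*(-1)/60 = 48110 - 1*7/3 = 48110 - 7/3 = 144323/3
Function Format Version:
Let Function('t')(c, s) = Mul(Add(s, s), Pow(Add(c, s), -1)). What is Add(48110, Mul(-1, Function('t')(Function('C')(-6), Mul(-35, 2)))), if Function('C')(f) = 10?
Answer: Rational(144323, 3) ≈ 48108.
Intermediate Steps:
Function('t')(c, s) = Mul(2, s, Pow(Add(c, s), -1)) (Function('t')(c, s) = Mul(Mul(2, s), Pow(Add(c, s), -1)) = Mul(2, s, Pow(Add(c, s), -1)))
Add(48110, Mul(-1, Function('t')(Function('C')(-6), Mul(-35, 2)))) = Add(48110, Mul(-1, Mul(2, Mul(-35, 2), Pow(Add(10, Mul(-35, 2)), -1)))) = Add(48110, Mul(-1, Mul(2, -70, Pow(Add(10, -70), -1)))) = Add(48110, Mul(-1, Mul(2, -70, Pow(-60, -1)))) = Add(48110, Mul(-1, Mul(2, -70, Rational(-1, 60)))) = Add(48110, Mul(-1, Rational(7, 3))) = Add(48110, Rational(-7, 3)) = Rational(144323, 3)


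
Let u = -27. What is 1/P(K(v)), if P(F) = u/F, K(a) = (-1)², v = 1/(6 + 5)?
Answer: -1/27 ≈ -0.037037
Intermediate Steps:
v = 1/11 ≈ 0.090909
K(a) = 1
P(F) = -27/F
1/P(K(v)) = 1/(-27/1) = 1/(-27*1) = 1/(-27) = -1/27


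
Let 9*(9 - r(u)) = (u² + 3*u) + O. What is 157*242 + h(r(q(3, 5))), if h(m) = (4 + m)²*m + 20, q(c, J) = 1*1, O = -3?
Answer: 28788686/729 ≈ 39491.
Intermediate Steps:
q(c, J) = 1
r(u) = 28/3 - u/3 - u²/9 (r(u) = 9 - ((u² + 3*u) - 3)/9 = 9 - (-3 + u² + 3*u)/9 = 9 + (⅓ - u/3 - u²/9) = 28/3 - u/3 - u²/9)
h(m) = 20 + m*(4 + m)² (h(m) = m*(4 + m)² + 20 = 20 + m*(4 + m)²)
157*242 + h(r(q(3, 5))) = 157*242 + (20 + (28/3 - ⅓*1 - ⅑*1²)*(4 + (28/3 - ⅓*1 - ⅑*1²))²) = 37994 + (20 + (28/3 - ⅓ - ⅑*1)*(4 + (28/3 - ⅓ - ⅑*1))²) = 37994 + (20 + (28/3 - ⅓ - ⅑)*(4 + (28/3 - ⅓ - ⅑))²) = 37994 + (20 + 80*(4 + 80/9)²/9) = 37994 + (20 + 80*(116/9)²/9) = 37994 + (20 + (80/9)*(13456/81)) = 37994 + (20 + 1076480/729) = 37994 + 1091060/729 = 28788686/729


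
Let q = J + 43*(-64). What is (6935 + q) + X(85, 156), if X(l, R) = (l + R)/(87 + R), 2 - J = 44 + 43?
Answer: 996055/243 ≈ 4099.0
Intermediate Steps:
J = -85 (J = 2 - (44 + 43) = 2 - 1*87 = 2 - 87 = -85)
q = -2837 (q = -85 + 43*(-64) = -85 - 2752 = -2837)
X(l, R) = (R + l)/(87 + R)
(6935 + q) + X(85, 156) = (6935 - 2837) + (156 + 85)/(87 + 156) = 4098 + 241/243 = 996055/243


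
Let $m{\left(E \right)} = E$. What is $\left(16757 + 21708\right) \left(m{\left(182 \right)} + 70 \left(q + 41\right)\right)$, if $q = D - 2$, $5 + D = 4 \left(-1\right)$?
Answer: $87777130$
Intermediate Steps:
$D = -9$ ($D = -5 + 4 \left(-1\right) = -5 - 4 = -9$)
$q = -11$ ($q = -9 - 2 = -11$)
$\left(16757 + 21708\right) \left(m{\left(182 \right)} + 70 \left(q + 41\right)\right) = \left(16757 + 21708\right) \left(182 + 70 \left(-11 + 41\right)\right) = 38465 \left(182 + 70 \cdot 30\right) = 38465 \left(182 + 2100\right) = 38465 \cdot 2282 = 87777130$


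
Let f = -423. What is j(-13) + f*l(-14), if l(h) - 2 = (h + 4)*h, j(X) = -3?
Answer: -60069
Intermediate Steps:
l(h) = 2 + h*(4 + h) (l(h) = 2 + (h + 4)*h = 2 + (4 + h)*h = 2 + h*(4 + h))
j(-13) + f*l(-14) = -3 - 423*(2 + (-14)² + 4*(-14)) = -3 - 423*(2 + 196 - 56) = -3 - 423*142 = -3 - 60066 = -60069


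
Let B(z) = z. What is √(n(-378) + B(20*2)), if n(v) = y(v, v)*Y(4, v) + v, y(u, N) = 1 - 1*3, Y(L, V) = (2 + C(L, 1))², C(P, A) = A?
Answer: 2*I*√89 ≈ 18.868*I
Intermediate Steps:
Y(L, V) = 9 (Y(L, V) = (2 + 1)² = 3² = 9)
y(u, N) = -2 (y(u, N) = 1 - 3 = -2)
n(v) = -18 + v (n(v) = -2*9 + v = -18 + v)
√(n(-378) + B(20*2)) = √((-18 - 378) + 20*2) = √(-396 + 40) = √(-356) = 2*I*√89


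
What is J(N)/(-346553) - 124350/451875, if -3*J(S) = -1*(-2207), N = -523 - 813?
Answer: -1710457447/6263945475 ≈ -0.27306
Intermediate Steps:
N = -1336
J(S) = -2207/3 (J(S) = -(-1)*(-2207)/3 = -⅓*2207 = -2207/3)
J(N)/(-346553) - 124350/451875 = -2207/3/(-346553) - 124350/451875 = -2207/3*(-1/346553) - 124350*1/451875 = 2207/1039659 - 1658/6025 = -1710457447/6263945475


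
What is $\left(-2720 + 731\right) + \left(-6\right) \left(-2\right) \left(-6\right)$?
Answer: $-2061$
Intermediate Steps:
$\left(-2720 + 731\right) + \left(-6\right) \left(-2\right) \left(-6\right) = -1989 + 12 \left(-6\right) = -1989 - 72 = -2061$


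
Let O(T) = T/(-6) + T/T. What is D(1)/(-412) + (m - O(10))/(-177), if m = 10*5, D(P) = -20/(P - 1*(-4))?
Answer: -15125/54693 ≈ -0.27654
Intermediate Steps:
O(T) = 1 - T/6 (O(T) = T*(-1/6) + 1 = -T/6 + 1 = 1 - T/6)
D(P) = -20/(4 + P) (D(P) = -20/(P + 4) = -20/(4 + P))
m = 50
D(1)/(-412) + (m - O(10))/(-177) = -20/(4 + 1)/(-412) + (50 - (1 - 1/6*10))/(-177) = -20/5*(-1/412) + (50 - (1 - 5/3))*(-1/177) = -20*1/5*(-1/412) + (50 - 1*(-2/3))*(-1/177) = -4*(-1/412) + (50 + 2/3)*(-1/177) = 1/103 + (152/3)*(-1/177) = 1/103 - 152/531 = -15125/54693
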